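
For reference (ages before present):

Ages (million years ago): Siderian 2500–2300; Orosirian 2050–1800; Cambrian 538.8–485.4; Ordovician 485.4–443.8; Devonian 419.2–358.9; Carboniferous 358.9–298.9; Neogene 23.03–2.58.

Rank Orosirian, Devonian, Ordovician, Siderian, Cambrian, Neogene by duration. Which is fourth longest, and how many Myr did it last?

Cambrian, 53.4 million years

Start − end for each: Orosirian 2050 − 1800 = 250; Devonian 419.2 − 358.9 = 60.3; Ordovician 485.4 − 443.8 = 41.6; Siderian 2500 − 2300 = 200; Cambrian 538.8 − 485.4 = 53.4; Neogene 23.03 − 2.58 = 20.45.
Ranking these from longest: Orosirian > Siderian > Devonian > Cambrian > Ordovician > Neogene.
Position 4 in that ranking is Cambrian, which lasted 53.4 Myr.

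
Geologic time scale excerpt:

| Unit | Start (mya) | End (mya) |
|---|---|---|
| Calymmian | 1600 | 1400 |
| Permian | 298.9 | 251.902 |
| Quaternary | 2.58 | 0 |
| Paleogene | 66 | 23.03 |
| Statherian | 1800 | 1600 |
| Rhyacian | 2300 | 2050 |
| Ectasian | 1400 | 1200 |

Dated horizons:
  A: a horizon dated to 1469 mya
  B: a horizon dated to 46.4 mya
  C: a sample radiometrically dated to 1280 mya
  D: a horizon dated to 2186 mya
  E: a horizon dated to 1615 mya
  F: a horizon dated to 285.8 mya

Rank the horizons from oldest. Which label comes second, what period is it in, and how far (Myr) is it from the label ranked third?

Larger Ma means older, so oldest first: D 2186 > E 1615 > A 1469 > C 1280 > F 285.8 > B 46.4.
Counting 2 along gives E (1615 Ma); the excerpt puts that inside the Statherian, 1800–1600 Ma.
Next in line is A (1469 Ma), and 1615 − 1469 = 146 Myr.

E, in the Statherian; 146 million years to A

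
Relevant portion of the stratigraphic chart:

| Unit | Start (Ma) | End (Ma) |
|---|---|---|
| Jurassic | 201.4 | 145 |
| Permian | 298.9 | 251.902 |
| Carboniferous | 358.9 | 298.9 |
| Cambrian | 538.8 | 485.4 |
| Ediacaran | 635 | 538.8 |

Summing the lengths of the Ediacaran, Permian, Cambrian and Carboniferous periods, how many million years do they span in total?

256.598 million years

Duration is start − end for each: (635 − 538.8) + (298.9 − 251.902) + (538.8 − 485.4) + (358.9 − 298.9).
That is 96.2 + 46.998 + 53.4 + 60, which totals 256.598 million years.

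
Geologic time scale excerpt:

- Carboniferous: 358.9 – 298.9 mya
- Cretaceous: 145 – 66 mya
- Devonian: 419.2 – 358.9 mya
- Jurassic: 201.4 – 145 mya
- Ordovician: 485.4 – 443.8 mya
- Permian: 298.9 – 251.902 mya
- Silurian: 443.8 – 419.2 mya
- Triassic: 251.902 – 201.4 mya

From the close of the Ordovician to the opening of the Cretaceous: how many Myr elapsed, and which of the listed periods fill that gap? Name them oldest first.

298.8 million years; Silurian, Devonian, Carboniferous, Permian, Triassic, Jurassic

The Ordovician closes at 443.8 Ma and the Cretaceous opens at 145 Ma, so the interval is 443.8 − 145 = 298.8 Myr.
A period fits inside if it starts at or after 443.8 Ma and ends at or before 145 Ma; oldest first that gives Silurian, Devonian, Carboniferous, Permian, Triassic, Jurassic.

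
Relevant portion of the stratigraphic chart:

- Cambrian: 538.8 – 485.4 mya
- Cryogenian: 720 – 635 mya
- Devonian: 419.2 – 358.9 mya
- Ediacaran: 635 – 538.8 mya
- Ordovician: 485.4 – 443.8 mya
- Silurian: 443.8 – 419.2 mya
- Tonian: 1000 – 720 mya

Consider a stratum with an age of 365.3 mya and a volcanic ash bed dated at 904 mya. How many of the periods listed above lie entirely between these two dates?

5

The older date is 904 Ma and the younger is 365.3 Ma.
Periods with start < 904 and end > 365.3 Ma: Cryogenian (720–635), Ediacaran (635–538.8), Cambrian (538.8–485.4), Ordovician (485.4–443.8), Silurian (443.8–419.2).
That is 5 complete periods.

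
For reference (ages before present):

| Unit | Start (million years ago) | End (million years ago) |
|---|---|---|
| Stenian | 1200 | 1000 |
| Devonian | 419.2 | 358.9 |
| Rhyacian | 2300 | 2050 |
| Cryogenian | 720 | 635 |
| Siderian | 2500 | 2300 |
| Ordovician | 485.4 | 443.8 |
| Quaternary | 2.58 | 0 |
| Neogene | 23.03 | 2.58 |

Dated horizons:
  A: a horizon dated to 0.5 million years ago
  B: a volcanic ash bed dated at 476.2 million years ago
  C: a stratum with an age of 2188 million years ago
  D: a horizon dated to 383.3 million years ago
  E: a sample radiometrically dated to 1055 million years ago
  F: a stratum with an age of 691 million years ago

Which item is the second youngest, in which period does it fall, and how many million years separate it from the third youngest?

D, in the Devonian; 92.9 million years to B

Smaller Ma means younger, so youngest first: A 0.5 < D 383.3 < B 476.2 < F 691 < E 1055 < C 2188.
Counting 2 along gives D (383.3 Ma); the excerpt puts that inside the Devonian, 419.2–358.9 Ma.
Next in line is B (476.2 Ma), and 476.2 − 383.3 = 92.9 Myr.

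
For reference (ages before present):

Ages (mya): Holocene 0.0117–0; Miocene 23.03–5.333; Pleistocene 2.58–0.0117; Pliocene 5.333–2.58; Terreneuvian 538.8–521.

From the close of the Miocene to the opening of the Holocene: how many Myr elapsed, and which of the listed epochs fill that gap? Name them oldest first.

5.3213 million years; Pliocene, Pleistocene

The Miocene closes at 5.333 Ma and the Holocene opens at 0.0117 Ma, so the interval is 5.333 − 0.0117 = 5.3213 Myr.
An epoch fits inside if it starts at or after 5.333 Ma and ends at or before 0.0117 Ma; oldest first that gives Pliocene, Pleistocene.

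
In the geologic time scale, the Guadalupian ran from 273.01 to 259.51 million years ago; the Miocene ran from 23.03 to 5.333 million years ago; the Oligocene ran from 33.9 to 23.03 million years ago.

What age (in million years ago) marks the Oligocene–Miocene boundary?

23.03 million years ago

The Oligocene ends and the Miocene begins at 23.03 million years ago.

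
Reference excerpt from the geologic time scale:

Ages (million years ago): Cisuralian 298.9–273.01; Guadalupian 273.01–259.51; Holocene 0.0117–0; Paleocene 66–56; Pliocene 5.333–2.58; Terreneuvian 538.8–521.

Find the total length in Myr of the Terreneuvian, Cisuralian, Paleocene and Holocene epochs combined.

Duration is start − end for each: (538.8 − 521) + (298.9 − 273.01) + (66 − 56) + (0.0117 − 0).
That is 17.8 + 25.89 + 10 + 0.0117, which totals 53.7017 million years.

53.7017 million years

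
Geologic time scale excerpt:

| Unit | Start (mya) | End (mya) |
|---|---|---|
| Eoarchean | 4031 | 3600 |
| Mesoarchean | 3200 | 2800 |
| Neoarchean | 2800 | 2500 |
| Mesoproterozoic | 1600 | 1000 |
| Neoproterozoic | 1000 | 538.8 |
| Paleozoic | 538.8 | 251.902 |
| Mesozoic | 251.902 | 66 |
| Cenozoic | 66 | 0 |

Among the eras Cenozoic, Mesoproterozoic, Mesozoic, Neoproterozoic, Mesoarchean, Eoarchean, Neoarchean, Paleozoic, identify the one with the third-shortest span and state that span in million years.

Paleozoic, 286.898 million years

Start − end for each: Cenozoic 66 − 0 = 66; Mesoproterozoic 1600 − 1000 = 600; Mesozoic 251.902 − 66 = 185.902; Neoproterozoic 1000 − 538.8 = 461.2; Mesoarchean 3200 − 2800 = 400; Eoarchean 4031 − 3600 = 431; Neoarchean 2800 − 2500 = 300; Paleozoic 538.8 − 251.902 = 286.898.
Ranking these from shortest: Cenozoic < Mesozoic < Paleozoic < Neoarchean < Mesoarchean < Eoarchean < Neoproterozoic < Mesoproterozoic.
Position 3 in that ranking is Paleozoic, which lasted 286.898 Myr.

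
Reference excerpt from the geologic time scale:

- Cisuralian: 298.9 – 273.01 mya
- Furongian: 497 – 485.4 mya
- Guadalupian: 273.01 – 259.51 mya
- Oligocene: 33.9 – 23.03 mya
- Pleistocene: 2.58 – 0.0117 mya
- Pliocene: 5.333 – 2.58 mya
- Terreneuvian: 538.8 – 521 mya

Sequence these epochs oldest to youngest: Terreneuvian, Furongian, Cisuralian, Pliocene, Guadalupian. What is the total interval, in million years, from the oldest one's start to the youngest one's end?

From the excerpt: Terreneuvian 538.8–521; Furongian 497–485.4; Cisuralian 298.9–273.01; Pliocene 5.333–2.58; Guadalupian 273.01–259.51 (Ma).
Larger Ma is earlier, so the oldest is Terreneuvian and the youngest is Pliocene; oldest to youngest: Terreneuvian, Furongian, Cisuralian, Guadalupian, Pliocene.
Oldest start 538.8 minus youngest end 2.58 gives 536.22 Myr overall.

Terreneuvian → Furongian → Cisuralian → Guadalupian → Pliocene; total span 536.22 Myr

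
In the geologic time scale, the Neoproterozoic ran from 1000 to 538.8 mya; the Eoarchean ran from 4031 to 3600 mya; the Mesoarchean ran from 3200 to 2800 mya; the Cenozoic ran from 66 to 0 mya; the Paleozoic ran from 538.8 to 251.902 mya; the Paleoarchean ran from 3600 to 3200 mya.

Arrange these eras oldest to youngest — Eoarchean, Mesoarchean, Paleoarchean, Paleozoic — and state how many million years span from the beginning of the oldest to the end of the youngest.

Eoarchean → Paleoarchean → Mesoarchean → Paleozoic; total span 3779.098 Myr

Start ages (Ma): Eoarchean 4031, Paleoarchean 3600, Mesoarchean 3200, Paleozoic 538.8.
Ordered oldest to youngest: Eoarchean, Paleoarchean, Mesoarchean, Paleozoic.
Span = 4031 − 251.902 = 3779.098 Myr.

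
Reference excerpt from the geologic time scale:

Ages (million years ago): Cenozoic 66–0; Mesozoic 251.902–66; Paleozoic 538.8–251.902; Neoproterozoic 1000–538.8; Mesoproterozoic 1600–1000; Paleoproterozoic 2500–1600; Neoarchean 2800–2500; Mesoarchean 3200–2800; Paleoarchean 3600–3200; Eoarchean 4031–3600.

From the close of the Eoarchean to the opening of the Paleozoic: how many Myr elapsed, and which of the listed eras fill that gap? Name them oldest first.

End of Eoarchean = 3600 Ma; start of Paleozoic = 538.8 Ma.
Gap = 3600 − 538.8 = 3061.2 Myr.
Eras wholly inside 3600–538.8 Ma: Paleoarchean (3600–3200), Mesoarchean (3200–2800), Neoarchean (2800–2500), Paleoproterozoic (2500–1600), Mesoproterozoic (1600–1000), Neoproterozoic (1000–538.8).

3061.2 million years; Paleoarchean, Mesoarchean, Neoarchean, Paleoproterozoic, Mesoproterozoic, Neoproterozoic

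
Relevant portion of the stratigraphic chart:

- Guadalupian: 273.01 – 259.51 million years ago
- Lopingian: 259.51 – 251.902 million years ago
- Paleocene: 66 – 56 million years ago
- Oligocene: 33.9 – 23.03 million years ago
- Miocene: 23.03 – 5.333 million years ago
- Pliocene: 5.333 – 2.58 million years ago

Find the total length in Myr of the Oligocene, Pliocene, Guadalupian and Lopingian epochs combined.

Duration is start − end for each: (33.9 − 23.03) + (5.333 − 2.58) + (273.01 − 259.51) + (259.51 − 251.902).
That is 10.87 + 2.753 + 13.5 + 7.608, which totals 34.731 million years.

34.731 million years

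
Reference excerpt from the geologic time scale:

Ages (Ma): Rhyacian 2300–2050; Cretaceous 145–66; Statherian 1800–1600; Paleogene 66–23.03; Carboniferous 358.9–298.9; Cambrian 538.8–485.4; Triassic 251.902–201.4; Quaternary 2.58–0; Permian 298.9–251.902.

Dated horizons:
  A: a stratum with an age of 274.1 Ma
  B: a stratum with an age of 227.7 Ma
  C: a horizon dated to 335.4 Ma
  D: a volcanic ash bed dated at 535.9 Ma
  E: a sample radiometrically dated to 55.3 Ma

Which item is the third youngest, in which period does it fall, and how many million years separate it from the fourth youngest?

A, in the Permian; 61.3 million years to C

Sorted youngest-first by Ma: E (55.3), B (227.7), A (274.1), C (335.4), D (535.9).
The third youngest is A at 274.1 Ma, which lies in 298.9–251.902 Ma: the Permian.
The fourth youngest is C at 335.4 Ma; separation = |274.1 − 335.4| = 61.3 Myr.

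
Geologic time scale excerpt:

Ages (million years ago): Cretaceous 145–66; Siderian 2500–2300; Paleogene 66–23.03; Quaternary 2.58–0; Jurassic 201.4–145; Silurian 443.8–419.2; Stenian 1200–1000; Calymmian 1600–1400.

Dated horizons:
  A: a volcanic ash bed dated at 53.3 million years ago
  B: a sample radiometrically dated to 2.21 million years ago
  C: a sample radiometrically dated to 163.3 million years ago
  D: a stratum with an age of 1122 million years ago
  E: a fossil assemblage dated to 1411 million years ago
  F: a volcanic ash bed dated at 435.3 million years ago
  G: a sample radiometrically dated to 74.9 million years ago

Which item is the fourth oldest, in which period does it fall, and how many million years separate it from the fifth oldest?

Larger Ma means older, so oldest first: E 1411 > D 1122 > F 435.3 > C 163.3 > G 74.9 > A 53.3 > B 2.21.
Counting 4 along gives C (163.3 Ma); the excerpt puts that inside the Jurassic, 201.4–145 Ma.
Next in line is G (74.9 Ma), and 163.3 − 74.9 = 88.4 Myr.

C, in the Jurassic; 88.4 million years to G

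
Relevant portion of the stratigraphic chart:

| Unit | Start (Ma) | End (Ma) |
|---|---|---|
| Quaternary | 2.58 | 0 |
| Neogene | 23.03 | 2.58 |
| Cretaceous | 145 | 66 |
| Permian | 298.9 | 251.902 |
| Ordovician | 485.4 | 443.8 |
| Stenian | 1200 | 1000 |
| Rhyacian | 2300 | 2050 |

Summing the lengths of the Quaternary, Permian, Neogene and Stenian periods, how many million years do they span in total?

Each duration: Quaternary = 2.58; Permian = 46.998; Neogene = 20.45; Stenian = 200.
Sum: 2.58 + 46.998 + 20.45 + 200 = 270.028 Myr.

270.028 million years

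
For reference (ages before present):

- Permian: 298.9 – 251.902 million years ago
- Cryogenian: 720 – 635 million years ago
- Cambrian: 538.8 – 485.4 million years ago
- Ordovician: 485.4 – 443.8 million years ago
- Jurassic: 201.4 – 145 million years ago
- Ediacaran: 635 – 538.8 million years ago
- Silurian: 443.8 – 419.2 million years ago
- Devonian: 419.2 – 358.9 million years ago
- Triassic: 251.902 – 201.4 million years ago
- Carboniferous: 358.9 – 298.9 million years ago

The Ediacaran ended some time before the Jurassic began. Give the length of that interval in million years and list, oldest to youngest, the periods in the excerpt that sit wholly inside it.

337.4 million years; Cambrian, Ordovician, Silurian, Devonian, Carboniferous, Permian, Triassic

The Ediacaran closes at 538.8 Ma and the Jurassic opens at 201.4 Ma, so the interval is 538.8 − 201.4 = 337.4 Myr.
A period fits inside if it starts at or after 538.8 Ma and ends at or before 201.4 Ma; oldest first that gives Cambrian, Ordovician, Silurian, Devonian, Carboniferous, Permian, Triassic.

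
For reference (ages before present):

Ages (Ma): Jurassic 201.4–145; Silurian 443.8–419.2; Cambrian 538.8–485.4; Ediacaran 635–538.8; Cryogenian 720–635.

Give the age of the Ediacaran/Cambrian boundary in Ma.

The Ediacaran ends and the Cambrian begins at 538.8 Ma.

538.8 Ma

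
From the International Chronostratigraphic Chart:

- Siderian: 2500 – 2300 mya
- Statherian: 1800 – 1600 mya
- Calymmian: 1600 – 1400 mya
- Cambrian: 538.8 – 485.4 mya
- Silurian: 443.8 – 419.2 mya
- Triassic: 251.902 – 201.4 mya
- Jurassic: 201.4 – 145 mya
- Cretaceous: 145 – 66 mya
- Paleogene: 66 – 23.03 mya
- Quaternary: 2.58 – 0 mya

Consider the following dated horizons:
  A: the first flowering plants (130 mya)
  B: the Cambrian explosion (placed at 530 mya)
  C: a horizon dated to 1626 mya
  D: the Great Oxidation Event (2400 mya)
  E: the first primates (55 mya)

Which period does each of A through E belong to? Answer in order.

Match each age against the start–end ranges in the excerpt: A = 130 Ma → Cretaceous (145–66); B = 530 Ma → Cambrian (538.8–485.4); C = 1626 Ma → Statherian (1800–1600); D = 2400 Ma → Siderian (2500–2300); E = 55 Ma → Paleogene (66–23.03).

A — Cretaceous; B — Cambrian; C — Statherian; D — Siderian; E — Paleogene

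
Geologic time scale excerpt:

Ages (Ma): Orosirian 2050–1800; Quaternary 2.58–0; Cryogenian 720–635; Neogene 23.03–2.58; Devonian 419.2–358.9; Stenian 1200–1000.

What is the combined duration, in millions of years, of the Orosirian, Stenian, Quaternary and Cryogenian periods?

537.58 million years

Each duration: Orosirian = 250; Stenian = 200; Quaternary = 2.58; Cryogenian = 85.
Sum: 250 + 200 + 2.58 + 85 = 537.58 Myr.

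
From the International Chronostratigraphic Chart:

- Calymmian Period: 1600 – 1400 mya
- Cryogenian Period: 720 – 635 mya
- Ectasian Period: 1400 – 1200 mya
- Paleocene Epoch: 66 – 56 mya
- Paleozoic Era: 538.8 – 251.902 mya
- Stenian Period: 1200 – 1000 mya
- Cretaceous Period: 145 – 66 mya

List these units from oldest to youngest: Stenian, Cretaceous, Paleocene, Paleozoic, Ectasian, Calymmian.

Calymmian, then Ectasian, then Stenian, then Paleozoic, then Cretaceous, then Paleocene

Sorting by start age (descending Ma, since larger Ma = older): Calymmian start 1600, Ectasian start 1400, Stenian start 1200, Paleozoic start 538.8, Cretaceous start 145, Paleocene start 66.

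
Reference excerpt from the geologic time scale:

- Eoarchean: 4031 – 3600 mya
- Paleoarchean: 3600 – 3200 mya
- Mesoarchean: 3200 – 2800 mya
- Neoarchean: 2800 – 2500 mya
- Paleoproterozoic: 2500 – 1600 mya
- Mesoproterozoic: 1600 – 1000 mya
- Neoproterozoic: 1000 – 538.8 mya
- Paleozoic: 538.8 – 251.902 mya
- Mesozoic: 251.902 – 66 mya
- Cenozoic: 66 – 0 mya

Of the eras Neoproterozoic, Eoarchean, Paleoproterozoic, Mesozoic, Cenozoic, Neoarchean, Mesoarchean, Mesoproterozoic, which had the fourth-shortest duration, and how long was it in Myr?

Mesoarchean, 400 million years

Durations: Neoproterozoic 461.2; Eoarchean 431; Paleoproterozoic 900; Mesozoic 185.902; Cenozoic 66; Neoarchean 300; Mesoarchean 400; Mesoproterozoic 600 Myr.
Sorted shortest-first: Cenozoic (66), Mesozoic (185.902), Neoarchean (300), Mesoarchean (400), Eoarchean (431), Neoproterozoic (461.2), Mesoproterozoic (600), Paleoproterozoic (900).
The fourth shortest is Mesoarchean at 400 Myr.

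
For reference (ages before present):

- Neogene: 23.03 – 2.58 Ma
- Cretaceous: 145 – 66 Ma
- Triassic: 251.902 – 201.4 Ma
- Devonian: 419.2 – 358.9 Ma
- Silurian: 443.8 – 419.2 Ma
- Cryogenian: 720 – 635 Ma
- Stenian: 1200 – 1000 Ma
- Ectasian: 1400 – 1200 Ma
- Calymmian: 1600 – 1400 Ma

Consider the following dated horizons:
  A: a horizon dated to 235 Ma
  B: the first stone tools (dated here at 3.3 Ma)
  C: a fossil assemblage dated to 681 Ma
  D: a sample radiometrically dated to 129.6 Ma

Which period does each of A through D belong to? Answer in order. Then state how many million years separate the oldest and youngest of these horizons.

A: 235 Ma lies in 251.902–201.4 Ma, so Triassic.
B: 3.3 Ma lies in 23.03–2.58 Ma, so Neogene.
C: 681 Ma lies in 720–635 Ma, so Cryogenian.
D: 129.6 Ma lies in 145–66 Ma, so Cretaceous.
Oldest = 681 Ma, youngest = 3.3 Ma → span 677.7 Myr.

A — Triassic; B — Neogene; C — Cryogenian; D — Cretaceous; span 677.7 million years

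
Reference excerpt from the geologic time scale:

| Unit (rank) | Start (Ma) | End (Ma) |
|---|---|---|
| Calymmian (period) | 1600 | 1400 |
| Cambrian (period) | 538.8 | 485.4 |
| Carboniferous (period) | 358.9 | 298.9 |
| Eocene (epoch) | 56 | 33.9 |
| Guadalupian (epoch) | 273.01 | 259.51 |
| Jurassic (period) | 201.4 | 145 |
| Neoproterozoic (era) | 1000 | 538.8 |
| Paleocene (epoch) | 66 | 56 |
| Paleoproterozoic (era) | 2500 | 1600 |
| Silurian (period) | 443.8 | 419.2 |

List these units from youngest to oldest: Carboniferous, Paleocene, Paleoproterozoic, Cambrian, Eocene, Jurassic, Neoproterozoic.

Eocene, then Paleocene, then Jurassic, then Carboniferous, then Cambrian, then Neoproterozoic, then Paleoproterozoic

Read off each span (Ma): Carboniferous 358.9–298.9; Paleocene 66–56; Paleoproterozoic 2500–1600; Cambrian 538.8–485.4; Eocene 56–33.9; Jurassic 201.4–145; Neoproterozoic 1000–538.8.
Larger Ma is older, so oldest→youngest is Paleoproterozoic, Neoproterozoic, Cambrian, Carboniferous, Jurassic, Paleocene, Eocene; reverse it for youngest→oldest.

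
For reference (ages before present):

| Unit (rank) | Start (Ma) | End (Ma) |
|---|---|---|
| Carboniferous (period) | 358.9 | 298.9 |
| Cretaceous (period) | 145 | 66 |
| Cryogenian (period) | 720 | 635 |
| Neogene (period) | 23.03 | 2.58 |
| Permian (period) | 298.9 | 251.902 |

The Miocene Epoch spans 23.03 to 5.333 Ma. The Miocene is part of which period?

The Miocene (23.03–5.333 Ma) lies entirely within 23.03–2.58 Ma, the Neogene Period.

Neogene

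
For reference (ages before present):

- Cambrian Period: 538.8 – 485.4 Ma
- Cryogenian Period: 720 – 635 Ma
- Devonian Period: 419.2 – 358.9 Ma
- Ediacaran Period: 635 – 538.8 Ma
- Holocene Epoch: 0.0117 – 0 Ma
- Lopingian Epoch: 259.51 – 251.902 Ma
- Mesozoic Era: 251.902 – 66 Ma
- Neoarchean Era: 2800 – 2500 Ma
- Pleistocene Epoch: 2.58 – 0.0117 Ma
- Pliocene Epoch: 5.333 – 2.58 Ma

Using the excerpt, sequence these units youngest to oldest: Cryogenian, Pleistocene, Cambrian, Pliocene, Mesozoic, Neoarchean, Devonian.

Read off each span (Ma): Cryogenian 720–635; Pleistocene 2.58–0.0117; Cambrian 538.8–485.4; Pliocene 5.333–2.58; Mesozoic 251.902–66; Neoarchean 2800–2500; Devonian 419.2–358.9.
Larger Ma is older, so oldest→youngest is Neoarchean, Cryogenian, Cambrian, Devonian, Mesozoic, Pliocene, Pleistocene; reverse it for youngest→oldest.

Pleistocene, then Pliocene, then Mesozoic, then Devonian, then Cambrian, then Cryogenian, then Neoarchean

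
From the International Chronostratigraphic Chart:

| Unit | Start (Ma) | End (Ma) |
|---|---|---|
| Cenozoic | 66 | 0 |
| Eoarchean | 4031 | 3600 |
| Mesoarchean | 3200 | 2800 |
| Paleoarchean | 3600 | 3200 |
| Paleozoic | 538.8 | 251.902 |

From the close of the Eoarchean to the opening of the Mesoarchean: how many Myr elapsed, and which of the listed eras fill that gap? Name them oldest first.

End of Eoarchean = 3600 Ma; start of Mesoarchean = 3200 Ma.
Gap = 3600 − 3200 = 400 Myr.
Eras wholly inside 3600–3200 Ma: Paleoarchean (3600–3200).

400 million years; Paleoarchean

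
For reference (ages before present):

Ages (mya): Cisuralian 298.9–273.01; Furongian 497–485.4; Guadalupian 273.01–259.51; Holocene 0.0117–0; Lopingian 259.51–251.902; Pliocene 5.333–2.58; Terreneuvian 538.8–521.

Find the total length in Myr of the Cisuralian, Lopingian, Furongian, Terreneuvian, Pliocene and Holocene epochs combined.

65.6627 million years

Duration is start − end for each: (298.9 − 273.01) + (259.51 − 251.902) + (497 − 485.4) + (538.8 − 521) + (5.333 − 2.58) + (0.0117 − 0).
That is 25.89 + 7.608 + 11.6 + 17.8 + 2.753 + 0.0117, which totals 65.6627 million years.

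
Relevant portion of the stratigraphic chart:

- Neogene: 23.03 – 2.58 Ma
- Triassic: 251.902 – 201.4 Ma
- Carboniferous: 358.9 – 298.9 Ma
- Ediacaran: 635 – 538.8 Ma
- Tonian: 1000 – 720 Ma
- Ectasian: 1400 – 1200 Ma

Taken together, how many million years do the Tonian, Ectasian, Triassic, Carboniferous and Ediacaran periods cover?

686.702 million years

Each duration: Tonian = 280; Ectasian = 200; Triassic = 50.502; Carboniferous = 60; Ediacaran = 96.2.
Sum: 280 + 200 + 50.502 + 60 + 96.2 = 686.702 Myr.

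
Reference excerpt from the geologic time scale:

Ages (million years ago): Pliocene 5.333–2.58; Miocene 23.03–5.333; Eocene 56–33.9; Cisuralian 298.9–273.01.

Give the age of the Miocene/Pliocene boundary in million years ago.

The Miocene ends and the Pliocene begins at 5.333 million years ago.

5.333 million years ago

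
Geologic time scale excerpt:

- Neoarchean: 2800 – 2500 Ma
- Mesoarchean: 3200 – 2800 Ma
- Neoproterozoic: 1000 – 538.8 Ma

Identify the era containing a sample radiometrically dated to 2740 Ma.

2740 Ma lies between 2800 and 2500 Ma, so it falls in the Neoarchean.

Neoarchean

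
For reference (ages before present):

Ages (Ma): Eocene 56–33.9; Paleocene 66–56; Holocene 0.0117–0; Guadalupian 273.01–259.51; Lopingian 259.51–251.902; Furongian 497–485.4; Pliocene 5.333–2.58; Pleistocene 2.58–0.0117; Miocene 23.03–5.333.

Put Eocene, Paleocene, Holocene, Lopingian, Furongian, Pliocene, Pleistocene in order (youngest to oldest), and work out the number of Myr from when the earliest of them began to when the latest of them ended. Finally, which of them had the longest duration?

Start ages (Ma): Furongian 497, Lopingian 259.51, Paleocene 66, Eocene 56, Pliocene 5.333, Pleistocene 2.58, Holocene 0.0117.
Ordered youngest to oldest: Holocene, Pleistocene, Pliocene, Eocene, Paleocene, Lopingian, Furongian.
Span = 497 − 0 = 497 Myr.
Durations: Pleistocene 2.5683, Holocene 0.0117, Eocene 22.1, Pliocene 2.753, Lopingian 7.608, Furongian 11.6, Paleocene 10 → longest is Eocene (22.1 Myr).

Holocene → Pleistocene → Pliocene → Eocene → Paleocene → Lopingian → Furongian; total span 497 Myr; longest is Eocene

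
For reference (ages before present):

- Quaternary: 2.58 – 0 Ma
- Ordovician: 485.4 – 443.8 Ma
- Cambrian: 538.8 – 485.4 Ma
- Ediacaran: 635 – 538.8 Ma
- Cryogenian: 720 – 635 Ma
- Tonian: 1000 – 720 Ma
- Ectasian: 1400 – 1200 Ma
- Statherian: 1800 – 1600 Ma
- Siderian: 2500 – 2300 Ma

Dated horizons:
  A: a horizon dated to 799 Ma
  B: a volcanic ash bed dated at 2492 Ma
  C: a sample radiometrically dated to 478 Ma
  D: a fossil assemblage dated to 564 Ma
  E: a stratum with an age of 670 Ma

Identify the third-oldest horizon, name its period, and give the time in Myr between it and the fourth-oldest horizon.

E, in the Cryogenian; 106 million years to D

Larger Ma means older, so oldest first: B 2492 > A 799 > E 670 > D 564 > C 478.
Counting 3 along gives E (670 Ma); the excerpt puts that inside the Cryogenian, 720–635 Ma.
Next in line is D (564 Ma), and 670 − 564 = 106 Myr.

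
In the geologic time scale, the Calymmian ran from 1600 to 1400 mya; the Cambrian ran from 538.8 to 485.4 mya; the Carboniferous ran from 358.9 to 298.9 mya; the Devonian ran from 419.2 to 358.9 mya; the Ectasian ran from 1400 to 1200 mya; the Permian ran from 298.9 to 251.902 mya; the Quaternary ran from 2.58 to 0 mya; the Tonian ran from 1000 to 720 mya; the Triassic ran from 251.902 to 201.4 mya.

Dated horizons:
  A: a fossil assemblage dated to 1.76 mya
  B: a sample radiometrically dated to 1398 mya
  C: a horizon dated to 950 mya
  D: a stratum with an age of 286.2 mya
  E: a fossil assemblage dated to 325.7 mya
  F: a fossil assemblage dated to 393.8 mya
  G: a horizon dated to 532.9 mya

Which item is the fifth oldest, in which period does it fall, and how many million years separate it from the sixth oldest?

Sorted oldest-first by Ma: B (1398), C (950), G (532.9), F (393.8), E (325.7), D (286.2), A (1.76).
The fifth oldest is E at 325.7 Ma, which lies in 358.9–298.9 Ma: the Carboniferous.
The sixth oldest is D at 286.2 Ma; separation = |325.7 − 286.2| = 39.5 Myr.

E, in the Carboniferous; 39.5 million years to D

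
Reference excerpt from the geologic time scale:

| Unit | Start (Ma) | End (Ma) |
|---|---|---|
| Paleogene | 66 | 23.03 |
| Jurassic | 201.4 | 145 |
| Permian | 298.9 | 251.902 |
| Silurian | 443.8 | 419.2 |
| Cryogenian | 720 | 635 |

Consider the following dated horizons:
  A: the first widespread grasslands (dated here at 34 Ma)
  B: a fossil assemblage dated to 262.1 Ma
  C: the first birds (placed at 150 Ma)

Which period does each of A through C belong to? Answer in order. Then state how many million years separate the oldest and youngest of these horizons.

A: 34 Ma lies in 66–23.03 Ma, so Paleogene.
B: 262.1 Ma lies in 298.9–251.902 Ma, so Permian.
C: 150 Ma lies in 201.4–145 Ma, so Jurassic.
Oldest = 262.1 Ma, youngest = 34 Ma → span 228.1 Myr.

A — Paleogene; B — Permian; C — Jurassic; span 228.1 million years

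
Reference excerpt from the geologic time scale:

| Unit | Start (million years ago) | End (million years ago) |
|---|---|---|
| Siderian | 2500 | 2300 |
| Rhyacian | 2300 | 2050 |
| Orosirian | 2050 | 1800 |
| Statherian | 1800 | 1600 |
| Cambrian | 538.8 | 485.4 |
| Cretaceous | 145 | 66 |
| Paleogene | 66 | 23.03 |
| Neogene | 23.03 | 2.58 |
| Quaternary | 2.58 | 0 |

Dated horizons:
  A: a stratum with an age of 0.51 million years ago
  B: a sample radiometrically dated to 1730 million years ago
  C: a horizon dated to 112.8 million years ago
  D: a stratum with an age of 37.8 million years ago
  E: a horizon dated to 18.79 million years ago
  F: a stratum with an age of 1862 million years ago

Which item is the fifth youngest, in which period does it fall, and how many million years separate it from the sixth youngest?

B, in the Statherian; 132 million years to F

Sorted youngest-first by Ma: A (0.51), E (18.79), D (37.8), C (112.8), B (1730), F (1862).
The fifth youngest is B at 1730 Ma, which lies in 1800–1600 Ma: the Statherian.
The sixth youngest is F at 1862 Ma; separation = |1730 − 1862| = 132 Myr.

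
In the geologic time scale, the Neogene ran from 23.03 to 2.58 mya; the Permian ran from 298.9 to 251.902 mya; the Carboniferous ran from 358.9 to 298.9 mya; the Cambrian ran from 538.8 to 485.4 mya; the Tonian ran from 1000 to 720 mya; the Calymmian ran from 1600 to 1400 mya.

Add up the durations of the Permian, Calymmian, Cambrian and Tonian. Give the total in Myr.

Each duration: Permian = 46.998; Calymmian = 200; Cambrian = 53.4; Tonian = 280.
Sum: 46.998 + 200 + 53.4 + 280 = 580.398 Myr.

580.398 million years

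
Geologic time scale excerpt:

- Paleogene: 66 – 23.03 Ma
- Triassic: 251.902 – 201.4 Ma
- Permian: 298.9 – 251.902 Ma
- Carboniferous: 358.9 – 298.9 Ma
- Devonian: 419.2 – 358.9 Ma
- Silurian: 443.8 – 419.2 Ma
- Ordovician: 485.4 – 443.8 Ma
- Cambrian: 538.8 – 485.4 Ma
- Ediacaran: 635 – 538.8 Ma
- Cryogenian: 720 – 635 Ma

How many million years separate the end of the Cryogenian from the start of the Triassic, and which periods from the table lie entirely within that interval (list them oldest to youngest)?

The Cryogenian closes at 635 Ma and the Triassic opens at 251.902 Ma, so the interval is 635 − 251.902 = 383.098 Myr.
A period fits inside if it starts at or after 635 Ma and ends at or before 251.902 Ma; oldest first that gives Ediacaran, Cambrian, Ordovician, Silurian, Devonian, Carboniferous, Permian.

383.098 million years; Ediacaran, Cambrian, Ordovician, Silurian, Devonian, Carboniferous, Permian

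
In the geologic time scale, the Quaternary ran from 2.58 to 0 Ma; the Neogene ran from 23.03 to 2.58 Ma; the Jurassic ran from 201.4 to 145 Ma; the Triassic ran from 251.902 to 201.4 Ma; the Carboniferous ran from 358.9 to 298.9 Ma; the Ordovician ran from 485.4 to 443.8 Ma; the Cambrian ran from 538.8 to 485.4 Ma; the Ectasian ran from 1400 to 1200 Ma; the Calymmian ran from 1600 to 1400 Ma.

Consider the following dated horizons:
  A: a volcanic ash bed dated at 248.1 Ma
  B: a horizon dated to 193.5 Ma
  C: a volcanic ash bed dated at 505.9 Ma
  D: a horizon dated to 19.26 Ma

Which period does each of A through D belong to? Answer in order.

A — Triassic; B — Jurassic; C — Cambrian; D — Neogene

Match each age against the start–end ranges in the excerpt: A = 248.1 Ma → Triassic (251.902–201.4); B = 193.5 Ma → Jurassic (201.4–145); C = 505.9 Ma → Cambrian (538.8–485.4); D = 19.26 Ma → Neogene (23.03–2.58).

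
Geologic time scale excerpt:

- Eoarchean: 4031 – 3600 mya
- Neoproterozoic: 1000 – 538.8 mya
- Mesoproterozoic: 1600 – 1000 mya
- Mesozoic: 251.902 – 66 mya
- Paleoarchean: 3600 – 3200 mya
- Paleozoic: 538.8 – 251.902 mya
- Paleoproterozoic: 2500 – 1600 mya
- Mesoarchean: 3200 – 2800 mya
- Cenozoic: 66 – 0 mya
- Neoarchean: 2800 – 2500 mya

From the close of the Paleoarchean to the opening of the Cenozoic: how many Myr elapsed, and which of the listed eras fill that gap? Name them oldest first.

The Paleoarchean closes at 3200 Ma and the Cenozoic opens at 66 Ma, so the interval is 3200 − 66 = 3134 Myr.
An era fits inside if it starts at or after 3200 Ma and ends at or before 66 Ma; oldest first that gives Mesoarchean, Neoarchean, Paleoproterozoic, Mesoproterozoic, Neoproterozoic, Paleozoic, Mesozoic.

3134 million years; Mesoarchean, Neoarchean, Paleoproterozoic, Mesoproterozoic, Neoproterozoic, Paleozoic, Mesozoic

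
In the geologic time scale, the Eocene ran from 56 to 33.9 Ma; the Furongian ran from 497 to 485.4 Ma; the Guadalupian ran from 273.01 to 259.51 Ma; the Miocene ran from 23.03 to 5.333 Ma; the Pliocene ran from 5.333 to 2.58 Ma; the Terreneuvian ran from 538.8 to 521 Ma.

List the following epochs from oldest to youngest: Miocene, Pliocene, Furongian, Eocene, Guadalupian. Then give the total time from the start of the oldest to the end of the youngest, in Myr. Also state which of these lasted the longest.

Start ages (Ma): Furongian 497, Guadalupian 273.01, Eocene 56, Miocene 23.03, Pliocene 5.333.
Ordered oldest to youngest: Furongian, Guadalupian, Eocene, Miocene, Pliocene.
Span = 497 − 2.58 = 494.42 Myr.
Durations: Eocene 22.1, Miocene 17.697, Furongian 11.6, Guadalupian 13.5, Pliocene 2.753 → longest is Eocene (22.1 Myr).

Furongian → Guadalupian → Eocene → Miocene → Pliocene; total span 494.42 Myr; longest is Eocene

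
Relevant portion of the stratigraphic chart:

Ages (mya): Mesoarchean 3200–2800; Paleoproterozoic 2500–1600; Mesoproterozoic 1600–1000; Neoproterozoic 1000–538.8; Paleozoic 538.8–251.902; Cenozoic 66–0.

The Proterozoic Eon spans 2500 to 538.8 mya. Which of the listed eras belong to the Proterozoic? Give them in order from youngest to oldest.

Neoproterozoic, Mesoproterozoic, Paleoproterozoic

Eras with both bounds inside 2500–538.8 Ma: Neoproterozoic (1000–538.8), Mesoproterozoic (1600–1000), Paleoproterozoic (2500–1600).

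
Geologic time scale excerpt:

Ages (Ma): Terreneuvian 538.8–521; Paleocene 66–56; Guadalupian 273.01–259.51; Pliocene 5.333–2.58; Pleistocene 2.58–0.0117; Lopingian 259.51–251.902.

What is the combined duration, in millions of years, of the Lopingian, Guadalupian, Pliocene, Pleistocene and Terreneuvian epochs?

44.2293 million years

Each duration: Lopingian = 7.608; Guadalupian = 13.5; Pliocene = 2.753; Pleistocene = 2.5683; Terreneuvian = 17.8.
Sum: 7.608 + 13.5 + 2.753 + 2.5683 + 17.8 = 44.2293 Myr.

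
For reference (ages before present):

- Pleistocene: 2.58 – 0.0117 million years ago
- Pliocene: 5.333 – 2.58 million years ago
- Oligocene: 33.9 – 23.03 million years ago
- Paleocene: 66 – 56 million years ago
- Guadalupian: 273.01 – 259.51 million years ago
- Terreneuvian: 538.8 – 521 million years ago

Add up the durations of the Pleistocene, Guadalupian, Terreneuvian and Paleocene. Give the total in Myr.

43.8683 million years

Each duration: Pleistocene = 2.5683; Guadalupian = 13.5; Terreneuvian = 17.8; Paleocene = 10.
Sum: 2.5683 + 13.5 + 17.8 + 10 = 43.8683 Myr.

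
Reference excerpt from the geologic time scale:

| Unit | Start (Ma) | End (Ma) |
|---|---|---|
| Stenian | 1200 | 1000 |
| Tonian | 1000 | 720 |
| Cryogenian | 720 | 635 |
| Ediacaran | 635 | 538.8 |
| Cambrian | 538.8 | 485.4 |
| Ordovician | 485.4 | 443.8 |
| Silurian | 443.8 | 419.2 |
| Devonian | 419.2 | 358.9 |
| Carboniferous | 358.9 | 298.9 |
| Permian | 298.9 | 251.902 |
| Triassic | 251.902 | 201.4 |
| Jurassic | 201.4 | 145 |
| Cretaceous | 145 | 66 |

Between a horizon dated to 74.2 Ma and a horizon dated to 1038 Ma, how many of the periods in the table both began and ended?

11

1038 Ma sits inside the Stenian (1200–1000) and 74.2 Ma inside the Cretaceous (145–66); neither of those is wholly between the two dates.
The listed periods lying completely between them are Tonian, Cryogenian, Ediacaran, Cambrian, Ordovician, Silurian, Devonian, Carboniferous, Permian, Triassic, Jurassic — 11 in all.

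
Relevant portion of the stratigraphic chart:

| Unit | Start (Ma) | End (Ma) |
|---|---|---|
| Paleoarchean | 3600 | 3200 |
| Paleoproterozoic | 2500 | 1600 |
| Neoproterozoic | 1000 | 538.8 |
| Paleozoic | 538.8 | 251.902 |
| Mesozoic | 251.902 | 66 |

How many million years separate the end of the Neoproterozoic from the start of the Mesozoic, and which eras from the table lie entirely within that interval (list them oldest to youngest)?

End of Neoproterozoic = 538.8 Ma; start of Mesozoic = 251.902 Ma.
Gap = 538.8 − 251.902 = 286.898 Myr.
Eras wholly inside 538.8–251.902 Ma: Paleozoic (538.8–251.902).

286.898 million years; Paleozoic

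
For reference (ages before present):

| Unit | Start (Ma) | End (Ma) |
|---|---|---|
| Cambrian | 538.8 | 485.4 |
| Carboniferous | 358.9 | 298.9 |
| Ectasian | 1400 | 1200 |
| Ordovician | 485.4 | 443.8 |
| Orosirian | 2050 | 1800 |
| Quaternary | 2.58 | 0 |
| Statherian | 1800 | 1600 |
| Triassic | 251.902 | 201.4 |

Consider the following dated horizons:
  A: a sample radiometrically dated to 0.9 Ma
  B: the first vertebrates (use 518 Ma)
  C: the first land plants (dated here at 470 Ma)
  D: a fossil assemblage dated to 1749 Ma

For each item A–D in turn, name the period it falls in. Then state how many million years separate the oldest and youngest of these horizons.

A — Quaternary; B — Cambrian; C — Ordovician; D — Statherian; span 1748.1 million years

Match each age against the start–end ranges in the excerpt: A = 0.9 Ma → Quaternary (2.58–0); B = 518 Ma → Cambrian (538.8–485.4); C = 470 Ma → Ordovician (485.4–443.8); D = 1749 Ma → Statherian (1800–1600).
The largest age is 1749 Ma and the smallest is 0.9 Ma; their difference is 1748.1 Myr.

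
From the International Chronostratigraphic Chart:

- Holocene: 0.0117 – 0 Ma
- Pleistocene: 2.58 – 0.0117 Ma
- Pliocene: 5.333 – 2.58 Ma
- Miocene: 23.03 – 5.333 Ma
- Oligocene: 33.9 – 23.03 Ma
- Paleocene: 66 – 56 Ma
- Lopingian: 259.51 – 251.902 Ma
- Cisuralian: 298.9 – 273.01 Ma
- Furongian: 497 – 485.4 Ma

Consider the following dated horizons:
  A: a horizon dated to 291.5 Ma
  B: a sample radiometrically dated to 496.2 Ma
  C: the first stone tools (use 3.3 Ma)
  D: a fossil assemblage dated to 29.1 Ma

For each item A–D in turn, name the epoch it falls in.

Match each age against the start–end ranges in the excerpt: A = 291.5 Ma → Cisuralian (298.9–273.01); B = 496.2 Ma → Furongian (497–485.4); C = 3.3 Ma → Pliocene (5.333–2.58); D = 29.1 Ma → Oligocene (33.9–23.03).

A — Cisuralian; B — Furongian; C — Pliocene; D — Oligocene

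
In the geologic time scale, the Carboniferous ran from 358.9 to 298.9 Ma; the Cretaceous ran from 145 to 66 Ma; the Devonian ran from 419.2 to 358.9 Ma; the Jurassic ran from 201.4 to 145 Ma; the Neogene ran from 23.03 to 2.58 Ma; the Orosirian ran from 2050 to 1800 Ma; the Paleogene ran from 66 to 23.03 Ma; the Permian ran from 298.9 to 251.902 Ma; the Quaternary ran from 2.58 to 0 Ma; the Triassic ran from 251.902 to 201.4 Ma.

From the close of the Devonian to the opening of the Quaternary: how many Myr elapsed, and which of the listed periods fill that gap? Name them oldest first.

End of Devonian = 358.9 Ma; start of Quaternary = 2.58 Ma.
Gap = 358.9 − 2.58 = 356.32 Myr.
Periods wholly inside 358.9–2.58 Ma: Carboniferous (358.9–298.9), Permian (298.9–251.902), Triassic (251.902–201.4), Jurassic (201.4–145), Cretaceous (145–66), Paleogene (66–23.03), Neogene (23.03–2.58).

356.32 million years; Carboniferous, Permian, Triassic, Jurassic, Cretaceous, Paleogene, Neogene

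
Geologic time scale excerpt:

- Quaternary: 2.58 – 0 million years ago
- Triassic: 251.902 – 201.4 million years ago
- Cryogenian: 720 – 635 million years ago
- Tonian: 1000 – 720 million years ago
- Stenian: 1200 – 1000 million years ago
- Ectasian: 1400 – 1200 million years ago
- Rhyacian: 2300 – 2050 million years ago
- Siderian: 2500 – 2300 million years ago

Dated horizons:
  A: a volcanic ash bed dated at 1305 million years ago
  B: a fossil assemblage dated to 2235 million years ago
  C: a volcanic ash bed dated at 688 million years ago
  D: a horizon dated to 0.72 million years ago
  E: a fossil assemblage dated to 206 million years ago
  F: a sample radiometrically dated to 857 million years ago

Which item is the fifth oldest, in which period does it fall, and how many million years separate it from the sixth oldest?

E, in the Triassic; 205.28 million years to D

Sorted oldest-first by Ma: B (2235), A (1305), F (857), C (688), E (206), D (0.72).
The fifth oldest is E at 206 Ma, which lies in 251.902–201.4 Ma: the Triassic.
The sixth oldest is D at 0.72 Ma; separation = |206 − 0.72| = 205.28 Myr.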